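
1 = 1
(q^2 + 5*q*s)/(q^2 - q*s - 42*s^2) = q*(q + 5*s)/(q^2 - q*s - 42*s^2)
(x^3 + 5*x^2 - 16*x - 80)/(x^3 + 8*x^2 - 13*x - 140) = (x + 4)/(x + 7)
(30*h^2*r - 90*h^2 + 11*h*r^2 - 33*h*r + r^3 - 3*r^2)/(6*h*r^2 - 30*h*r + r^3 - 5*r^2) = (5*h*r - 15*h + r^2 - 3*r)/(r*(r - 5))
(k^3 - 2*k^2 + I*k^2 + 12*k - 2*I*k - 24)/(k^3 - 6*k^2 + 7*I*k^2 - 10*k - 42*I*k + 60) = (k^3 + k^2*(-2 + I) + k*(12 - 2*I) - 24)/(k^3 + k^2*(-6 + 7*I) + k*(-10 - 42*I) + 60)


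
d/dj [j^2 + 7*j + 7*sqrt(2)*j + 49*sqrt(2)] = 2*j + 7 + 7*sqrt(2)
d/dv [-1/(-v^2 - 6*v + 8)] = 2*(-v - 3)/(v^2 + 6*v - 8)^2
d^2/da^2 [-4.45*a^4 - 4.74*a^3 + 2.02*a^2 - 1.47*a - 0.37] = -53.4*a^2 - 28.44*a + 4.04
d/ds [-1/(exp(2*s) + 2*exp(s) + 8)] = 2*(exp(s) + 1)*exp(s)/(exp(2*s) + 2*exp(s) + 8)^2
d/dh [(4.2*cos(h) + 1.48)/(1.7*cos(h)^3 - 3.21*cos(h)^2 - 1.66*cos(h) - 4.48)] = (14.28*cos(h)^3 - 5.934*cos(h)^2 - 9.5016*cos(h) + 16.3592)*sin(h)/(2.89*cos(h)^6 - 10.914*cos(h)^5 + 4.6601*cos(h)^4 - 4.5748*cos(h)^3 + 31.5172*cos(h)^2 + 14.8736*cos(h) + 20.0704)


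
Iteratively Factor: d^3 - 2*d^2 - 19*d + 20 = (d - 1)*(d^2 - d - 20) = (d - 5)*(d - 1)*(d + 4)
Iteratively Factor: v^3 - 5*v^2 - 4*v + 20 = (v - 2)*(v^2 - 3*v - 10) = (v - 5)*(v - 2)*(v + 2)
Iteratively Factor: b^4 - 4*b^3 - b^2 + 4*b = (b - 1)*(b^3 - 3*b^2 - 4*b) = b*(b - 1)*(b^2 - 3*b - 4) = b*(b - 4)*(b - 1)*(b + 1)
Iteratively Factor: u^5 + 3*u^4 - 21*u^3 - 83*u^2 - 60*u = (u + 3)*(u^4 - 21*u^2 - 20*u) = (u - 5)*(u + 3)*(u^3 + 5*u^2 + 4*u) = (u - 5)*(u + 1)*(u + 3)*(u^2 + 4*u) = u*(u - 5)*(u + 1)*(u + 3)*(u + 4)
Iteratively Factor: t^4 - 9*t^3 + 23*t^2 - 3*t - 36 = (t - 3)*(t^3 - 6*t^2 + 5*t + 12) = (t - 4)*(t - 3)*(t^2 - 2*t - 3) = (t - 4)*(t - 3)*(t + 1)*(t - 3)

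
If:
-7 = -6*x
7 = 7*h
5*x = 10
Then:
No Solution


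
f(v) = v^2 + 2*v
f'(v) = 2*v + 2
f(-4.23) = 9.43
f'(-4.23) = -6.46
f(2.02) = 8.12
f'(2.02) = 6.04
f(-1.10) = -0.99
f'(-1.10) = -0.20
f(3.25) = 17.06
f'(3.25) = 8.50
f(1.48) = 5.15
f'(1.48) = 4.96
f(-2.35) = 0.82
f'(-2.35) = -2.70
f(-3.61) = 5.81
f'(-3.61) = -5.22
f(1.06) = 3.24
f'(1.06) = 4.12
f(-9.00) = 63.00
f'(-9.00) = -16.00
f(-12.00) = 120.00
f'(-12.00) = -22.00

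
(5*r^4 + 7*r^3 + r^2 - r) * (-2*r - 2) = -10*r^5 - 24*r^4 - 16*r^3 + 2*r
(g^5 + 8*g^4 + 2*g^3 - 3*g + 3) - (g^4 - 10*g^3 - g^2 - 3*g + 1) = g^5 + 7*g^4 + 12*g^3 + g^2 + 2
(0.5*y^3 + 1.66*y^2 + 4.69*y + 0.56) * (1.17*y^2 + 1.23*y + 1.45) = 0.585*y^5 + 2.5572*y^4 + 8.2541*y^3 + 8.8309*y^2 + 7.4893*y + 0.812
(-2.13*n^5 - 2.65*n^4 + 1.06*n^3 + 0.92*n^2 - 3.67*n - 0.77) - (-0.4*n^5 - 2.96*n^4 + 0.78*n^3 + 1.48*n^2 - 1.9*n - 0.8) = -1.73*n^5 + 0.31*n^4 + 0.28*n^3 - 0.56*n^2 - 1.77*n + 0.03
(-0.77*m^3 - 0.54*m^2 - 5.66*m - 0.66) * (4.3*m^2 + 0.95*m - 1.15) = -3.311*m^5 - 3.0535*m^4 - 23.9655*m^3 - 7.594*m^2 + 5.882*m + 0.759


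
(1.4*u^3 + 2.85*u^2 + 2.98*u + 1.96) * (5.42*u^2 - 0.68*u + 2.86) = 7.588*u^5 + 14.495*u^4 + 18.2176*u^3 + 16.7478*u^2 + 7.19*u + 5.6056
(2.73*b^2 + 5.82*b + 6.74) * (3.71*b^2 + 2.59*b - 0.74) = 10.1283*b^4 + 28.6629*b^3 + 38.059*b^2 + 13.1498*b - 4.9876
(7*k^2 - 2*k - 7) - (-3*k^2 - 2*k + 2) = 10*k^2 - 9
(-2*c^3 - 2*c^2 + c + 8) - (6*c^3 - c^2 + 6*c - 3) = -8*c^3 - c^2 - 5*c + 11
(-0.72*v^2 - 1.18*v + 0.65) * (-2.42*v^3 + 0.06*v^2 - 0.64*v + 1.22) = 1.7424*v^5 + 2.8124*v^4 - 1.183*v^3 - 0.0841999999999999*v^2 - 1.8556*v + 0.793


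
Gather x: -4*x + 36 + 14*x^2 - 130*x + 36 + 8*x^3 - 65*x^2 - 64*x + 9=8*x^3 - 51*x^2 - 198*x + 81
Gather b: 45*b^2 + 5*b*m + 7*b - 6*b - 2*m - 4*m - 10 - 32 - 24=45*b^2 + b*(5*m + 1) - 6*m - 66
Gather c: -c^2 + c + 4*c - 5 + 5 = -c^2 + 5*c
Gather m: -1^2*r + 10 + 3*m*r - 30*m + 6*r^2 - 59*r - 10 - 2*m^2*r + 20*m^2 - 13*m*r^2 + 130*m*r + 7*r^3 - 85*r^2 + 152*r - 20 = m^2*(20 - 2*r) + m*(-13*r^2 + 133*r - 30) + 7*r^3 - 79*r^2 + 92*r - 20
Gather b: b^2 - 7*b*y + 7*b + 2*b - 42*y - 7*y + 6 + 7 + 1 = b^2 + b*(9 - 7*y) - 49*y + 14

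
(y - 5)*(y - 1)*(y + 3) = y^3 - 3*y^2 - 13*y + 15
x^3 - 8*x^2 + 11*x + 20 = (x - 5)*(x - 4)*(x + 1)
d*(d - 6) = d^2 - 6*d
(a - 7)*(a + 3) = a^2 - 4*a - 21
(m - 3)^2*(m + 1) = m^3 - 5*m^2 + 3*m + 9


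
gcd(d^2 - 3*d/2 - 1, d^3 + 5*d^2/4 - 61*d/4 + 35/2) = d - 2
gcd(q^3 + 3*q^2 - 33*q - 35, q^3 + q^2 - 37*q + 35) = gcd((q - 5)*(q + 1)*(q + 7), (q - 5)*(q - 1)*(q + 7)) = q^2 + 2*q - 35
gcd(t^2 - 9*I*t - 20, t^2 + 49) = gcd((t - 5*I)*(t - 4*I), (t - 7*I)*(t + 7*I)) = 1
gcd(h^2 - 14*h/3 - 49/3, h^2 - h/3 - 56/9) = h + 7/3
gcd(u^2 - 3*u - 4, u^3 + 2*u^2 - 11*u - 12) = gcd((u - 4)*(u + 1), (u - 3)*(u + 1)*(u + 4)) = u + 1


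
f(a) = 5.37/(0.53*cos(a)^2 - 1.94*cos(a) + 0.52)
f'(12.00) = 5.51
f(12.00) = -7.26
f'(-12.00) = -5.51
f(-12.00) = -7.26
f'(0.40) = -3.02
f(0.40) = -6.57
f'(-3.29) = -0.27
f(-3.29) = 1.82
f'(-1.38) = 312.99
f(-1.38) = 31.37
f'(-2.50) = 1.54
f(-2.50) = 2.22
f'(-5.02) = -23421.03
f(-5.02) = -285.50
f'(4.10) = 3.42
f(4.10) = 2.97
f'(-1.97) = 6.35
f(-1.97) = 3.97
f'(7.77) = -76.01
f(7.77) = 14.88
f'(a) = 5.37*(1.06*sin(a)*cos(a) - 1.94*sin(a))/(0.53*cos(a)^2 - 1.94*cos(a) + 0.52)^2 = (5.6922*cos(a) - 10.4178)*sin(a)/(0.53*cos(a)^2 - 1.94*cos(a) + 0.52)^2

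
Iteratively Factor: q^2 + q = (q + 1)*(q)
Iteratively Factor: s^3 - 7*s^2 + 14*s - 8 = (s - 1)*(s^2 - 6*s + 8) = (s - 2)*(s - 1)*(s - 4)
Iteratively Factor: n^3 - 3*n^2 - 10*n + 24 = (n - 2)*(n^2 - n - 12) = (n - 4)*(n - 2)*(n + 3)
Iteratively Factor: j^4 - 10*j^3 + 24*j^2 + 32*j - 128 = (j - 4)*(j^3 - 6*j^2 + 32) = (j - 4)^2*(j^2 - 2*j - 8) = (j - 4)^3*(j + 2)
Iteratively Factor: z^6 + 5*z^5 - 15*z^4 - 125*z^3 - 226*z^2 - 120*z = (z + 3)*(z^5 + 2*z^4 - 21*z^3 - 62*z^2 - 40*z) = (z - 5)*(z + 3)*(z^4 + 7*z^3 + 14*z^2 + 8*z) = (z - 5)*(z + 3)*(z + 4)*(z^3 + 3*z^2 + 2*z) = (z - 5)*(z + 1)*(z + 3)*(z + 4)*(z^2 + 2*z) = z*(z - 5)*(z + 1)*(z + 3)*(z + 4)*(z + 2)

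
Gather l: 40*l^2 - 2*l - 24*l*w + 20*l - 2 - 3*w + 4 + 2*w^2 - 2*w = 40*l^2 + l*(18 - 24*w) + 2*w^2 - 5*w + 2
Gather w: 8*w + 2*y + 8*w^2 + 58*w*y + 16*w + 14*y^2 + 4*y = 8*w^2 + w*(58*y + 24) + 14*y^2 + 6*y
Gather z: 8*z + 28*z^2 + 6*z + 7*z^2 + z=35*z^2 + 15*z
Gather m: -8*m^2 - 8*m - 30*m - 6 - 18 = -8*m^2 - 38*m - 24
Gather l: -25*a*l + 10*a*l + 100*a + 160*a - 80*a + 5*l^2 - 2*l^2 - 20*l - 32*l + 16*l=180*a + 3*l^2 + l*(-15*a - 36)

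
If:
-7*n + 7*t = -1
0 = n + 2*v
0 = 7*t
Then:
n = 1/7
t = 0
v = -1/14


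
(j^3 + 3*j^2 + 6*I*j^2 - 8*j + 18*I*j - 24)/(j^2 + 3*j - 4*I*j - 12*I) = (j^2 + 6*I*j - 8)/(j - 4*I)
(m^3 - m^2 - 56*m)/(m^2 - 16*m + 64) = m*(m + 7)/(m - 8)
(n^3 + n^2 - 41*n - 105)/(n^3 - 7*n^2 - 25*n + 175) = (n + 3)/(n - 5)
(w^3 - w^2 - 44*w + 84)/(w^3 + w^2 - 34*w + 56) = (w - 6)/(w - 4)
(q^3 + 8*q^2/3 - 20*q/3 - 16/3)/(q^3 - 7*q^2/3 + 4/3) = (q + 4)/(q - 1)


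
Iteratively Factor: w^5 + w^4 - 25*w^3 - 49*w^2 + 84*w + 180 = (w + 2)*(w^4 - w^3 - 23*w^2 - 3*w + 90) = (w - 5)*(w + 2)*(w^3 + 4*w^2 - 3*w - 18) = (w - 5)*(w - 2)*(w + 2)*(w^2 + 6*w + 9) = (w - 5)*(w - 2)*(w + 2)*(w + 3)*(w + 3)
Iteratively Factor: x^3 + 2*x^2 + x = (x + 1)*(x^2 + x) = x*(x + 1)*(x + 1)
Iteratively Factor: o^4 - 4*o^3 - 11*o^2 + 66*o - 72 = (o - 3)*(o^3 - o^2 - 14*o + 24) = (o - 3)^2*(o^2 + 2*o - 8) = (o - 3)^2*(o + 4)*(o - 2)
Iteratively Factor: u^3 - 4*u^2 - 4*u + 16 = (u - 4)*(u^2 - 4) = (u - 4)*(u + 2)*(u - 2)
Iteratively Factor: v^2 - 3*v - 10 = (v + 2)*(v - 5)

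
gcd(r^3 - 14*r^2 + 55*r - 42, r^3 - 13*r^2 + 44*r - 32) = r - 1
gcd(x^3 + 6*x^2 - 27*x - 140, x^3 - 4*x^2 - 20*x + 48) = x + 4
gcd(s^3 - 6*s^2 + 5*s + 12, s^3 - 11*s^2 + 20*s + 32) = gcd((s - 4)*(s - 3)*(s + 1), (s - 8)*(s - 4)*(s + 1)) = s^2 - 3*s - 4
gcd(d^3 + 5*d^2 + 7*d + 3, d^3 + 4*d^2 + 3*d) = d^2 + 4*d + 3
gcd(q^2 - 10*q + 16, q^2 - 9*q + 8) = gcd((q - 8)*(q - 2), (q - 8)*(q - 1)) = q - 8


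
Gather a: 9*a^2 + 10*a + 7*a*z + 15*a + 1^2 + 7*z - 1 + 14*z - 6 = 9*a^2 + a*(7*z + 25) + 21*z - 6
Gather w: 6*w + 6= 6*w + 6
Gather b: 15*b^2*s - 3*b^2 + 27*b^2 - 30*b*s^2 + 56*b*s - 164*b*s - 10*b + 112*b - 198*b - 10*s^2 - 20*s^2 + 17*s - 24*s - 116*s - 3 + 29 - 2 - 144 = b^2*(15*s + 24) + b*(-30*s^2 - 108*s - 96) - 30*s^2 - 123*s - 120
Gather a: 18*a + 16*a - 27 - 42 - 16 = 34*a - 85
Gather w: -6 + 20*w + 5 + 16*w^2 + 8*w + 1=16*w^2 + 28*w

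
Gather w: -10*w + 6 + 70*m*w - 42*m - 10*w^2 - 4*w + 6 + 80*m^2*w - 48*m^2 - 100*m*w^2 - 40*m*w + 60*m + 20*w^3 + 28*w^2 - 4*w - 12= -48*m^2 + 18*m + 20*w^3 + w^2*(18 - 100*m) + w*(80*m^2 + 30*m - 18)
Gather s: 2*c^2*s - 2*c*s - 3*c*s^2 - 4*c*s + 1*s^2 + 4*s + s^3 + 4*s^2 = s^3 + s^2*(5 - 3*c) + s*(2*c^2 - 6*c + 4)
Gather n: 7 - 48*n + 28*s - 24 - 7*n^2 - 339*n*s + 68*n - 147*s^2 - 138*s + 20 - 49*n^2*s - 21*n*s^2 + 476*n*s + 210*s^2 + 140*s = n^2*(-49*s - 7) + n*(-21*s^2 + 137*s + 20) + 63*s^2 + 30*s + 3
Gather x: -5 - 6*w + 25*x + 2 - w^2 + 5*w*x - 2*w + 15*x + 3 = -w^2 - 8*w + x*(5*w + 40)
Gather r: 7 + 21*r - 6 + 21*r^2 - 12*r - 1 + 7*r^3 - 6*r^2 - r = 7*r^3 + 15*r^2 + 8*r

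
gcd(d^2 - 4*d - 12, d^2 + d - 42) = d - 6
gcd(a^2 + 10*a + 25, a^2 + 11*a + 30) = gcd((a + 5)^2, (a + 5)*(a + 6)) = a + 5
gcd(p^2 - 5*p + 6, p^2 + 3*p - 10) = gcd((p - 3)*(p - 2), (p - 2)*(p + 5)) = p - 2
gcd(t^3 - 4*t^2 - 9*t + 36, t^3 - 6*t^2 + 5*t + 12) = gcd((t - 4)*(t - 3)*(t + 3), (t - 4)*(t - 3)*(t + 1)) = t^2 - 7*t + 12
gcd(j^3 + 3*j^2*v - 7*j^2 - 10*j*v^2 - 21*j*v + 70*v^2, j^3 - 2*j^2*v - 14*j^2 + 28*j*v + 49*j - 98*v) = -j^2 + 2*j*v + 7*j - 14*v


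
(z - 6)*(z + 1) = z^2 - 5*z - 6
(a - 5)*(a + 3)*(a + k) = a^3 + a^2*k - 2*a^2 - 2*a*k - 15*a - 15*k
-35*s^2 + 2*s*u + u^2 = (-5*s + u)*(7*s + u)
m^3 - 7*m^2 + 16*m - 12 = (m - 3)*(m - 2)^2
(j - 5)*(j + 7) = j^2 + 2*j - 35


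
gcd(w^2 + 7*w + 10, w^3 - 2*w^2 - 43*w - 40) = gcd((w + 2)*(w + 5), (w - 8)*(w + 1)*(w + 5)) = w + 5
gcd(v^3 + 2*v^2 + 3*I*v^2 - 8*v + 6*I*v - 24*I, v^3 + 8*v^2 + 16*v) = v + 4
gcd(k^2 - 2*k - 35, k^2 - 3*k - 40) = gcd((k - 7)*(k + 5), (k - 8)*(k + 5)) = k + 5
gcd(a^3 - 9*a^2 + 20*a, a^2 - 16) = a - 4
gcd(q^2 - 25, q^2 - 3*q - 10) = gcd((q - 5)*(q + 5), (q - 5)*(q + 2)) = q - 5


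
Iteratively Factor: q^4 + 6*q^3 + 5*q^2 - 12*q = (q + 3)*(q^3 + 3*q^2 - 4*q) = (q - 1)*(q + 3)*(q^2 + 4*q) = q*(q - 1)*(q + 3)*(q + 4)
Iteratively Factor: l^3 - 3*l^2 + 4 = (l - 2)*(l^2 - l - 2) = (l - 2)*(l + 1)*(l - 2)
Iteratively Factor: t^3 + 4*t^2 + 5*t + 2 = (t + 2)*(t^2 + 2*t + 1) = (t + 1)*(t + 2)*(t + 1)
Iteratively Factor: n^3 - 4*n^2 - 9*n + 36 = (n - 4)*(n^2 - 9) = (n - 4)*(n + 3)*(n - 3)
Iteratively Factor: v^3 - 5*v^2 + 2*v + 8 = (v - 2)*(v^2 - 3*v - 4) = (v - 2)*(v + 1)*(v - 4)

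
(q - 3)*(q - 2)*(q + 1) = q^3 - 4*q^2 + q + 6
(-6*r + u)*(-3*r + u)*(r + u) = 18*r^3 + 9*r^2*u - 8*r*u^2 + u^3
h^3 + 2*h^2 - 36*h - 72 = (h - 6)*(h + 2)*(h + 6)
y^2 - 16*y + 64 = (y - 8)^2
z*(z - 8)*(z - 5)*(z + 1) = z^4 - 12*z^3 + 27*z^2 + 40*z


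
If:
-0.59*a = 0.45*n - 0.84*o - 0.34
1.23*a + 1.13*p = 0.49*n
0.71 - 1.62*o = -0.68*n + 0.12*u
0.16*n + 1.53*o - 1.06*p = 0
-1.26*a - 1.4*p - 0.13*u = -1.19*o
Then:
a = 1.27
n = -4.23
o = -1.78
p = -3.21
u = 6.01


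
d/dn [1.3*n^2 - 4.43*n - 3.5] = 2.6*n - 4.43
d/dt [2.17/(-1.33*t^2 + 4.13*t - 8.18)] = (5.7722*t - 8.9621)/(1.33*t^2 - 4.13*t + 8.18)^2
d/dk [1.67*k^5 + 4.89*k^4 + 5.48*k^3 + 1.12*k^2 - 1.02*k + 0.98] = 8.35*k^4 + 19.56*k^3 + 16.44*k^2 + 2.24*k - 1.02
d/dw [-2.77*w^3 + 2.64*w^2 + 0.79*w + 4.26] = -8.31*w^2 + 5.28*w + 0.79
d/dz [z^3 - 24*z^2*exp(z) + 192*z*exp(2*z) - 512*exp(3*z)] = -24*z^2*exp(z) + 3*z^2 + 384*z*exp(2*z) - 48*z*exp(z) - 1536*exp(3*z) + 192*exp(2*z)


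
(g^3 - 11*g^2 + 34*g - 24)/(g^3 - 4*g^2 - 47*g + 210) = (g^2 - 5*g + 4)/(g^2 + 2*g - 35)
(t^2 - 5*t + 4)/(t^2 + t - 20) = (t - 1)/(t + 5)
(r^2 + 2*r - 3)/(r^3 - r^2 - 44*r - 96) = (r - 1)/(r^2 - 4*r - 32)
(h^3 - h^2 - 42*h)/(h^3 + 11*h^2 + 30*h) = (h - 7)/(h + 5)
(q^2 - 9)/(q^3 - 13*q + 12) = (q + 3)/(q^2 + 3*q - 4)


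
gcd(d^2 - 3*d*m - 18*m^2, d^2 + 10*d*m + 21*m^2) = d + 3*m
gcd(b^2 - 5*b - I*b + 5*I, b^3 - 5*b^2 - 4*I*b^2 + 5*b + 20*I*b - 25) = b - 5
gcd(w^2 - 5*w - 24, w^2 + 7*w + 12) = w + 3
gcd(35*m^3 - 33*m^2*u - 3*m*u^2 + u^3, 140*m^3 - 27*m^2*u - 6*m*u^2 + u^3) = -35*m^2 - 2*m*u + u^2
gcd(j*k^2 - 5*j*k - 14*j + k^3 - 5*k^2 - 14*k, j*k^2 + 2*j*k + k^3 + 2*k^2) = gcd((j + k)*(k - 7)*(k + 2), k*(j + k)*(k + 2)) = j*k + 2*j + k^2 + 2*k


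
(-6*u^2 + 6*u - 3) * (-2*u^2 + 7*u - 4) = 12*u^4 - 54*u^3 + 72*u^2 - 45*u + 12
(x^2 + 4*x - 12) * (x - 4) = x^3 - 28*x + 48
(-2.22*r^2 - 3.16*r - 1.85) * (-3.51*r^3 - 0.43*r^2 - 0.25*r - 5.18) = 7.7922*r^5 + 12.0462*r^4 + 8.4073*r^3 + 13.0851*r^2 + 16.8313*r + 9.583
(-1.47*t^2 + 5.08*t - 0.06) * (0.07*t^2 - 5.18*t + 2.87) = -0.1029*t^4 + 7.9702*t^3 - 30.5375*t^2 + 14.8904*t - 0.1722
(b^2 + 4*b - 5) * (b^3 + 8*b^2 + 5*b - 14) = b^5 + 12*b^4 + 32*b^3 - 34*b^2 - 81*b + 70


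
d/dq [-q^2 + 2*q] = 2 - 2*q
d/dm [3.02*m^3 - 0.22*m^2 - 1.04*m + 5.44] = 9.06*m^2 - 0.44*m - 1.04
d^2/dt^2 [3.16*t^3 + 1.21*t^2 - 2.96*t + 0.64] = 18.96*t + 2.42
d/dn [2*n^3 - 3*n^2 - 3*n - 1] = 6*n^2 - 6*n - 3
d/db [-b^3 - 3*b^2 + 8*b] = -3*b^2 - 6*b + 8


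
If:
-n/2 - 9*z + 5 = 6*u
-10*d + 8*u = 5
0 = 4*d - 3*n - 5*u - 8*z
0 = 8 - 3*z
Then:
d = -2689/1026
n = -1058/171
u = -1360/513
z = 8/3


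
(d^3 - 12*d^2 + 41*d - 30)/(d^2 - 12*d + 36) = (d^2 - 6*d + 5)/(d - 6)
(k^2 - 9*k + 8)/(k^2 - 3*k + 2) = (k - 8)/(k - 2)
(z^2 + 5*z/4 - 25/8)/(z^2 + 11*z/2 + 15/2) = (z - 5/4)/(z + 3)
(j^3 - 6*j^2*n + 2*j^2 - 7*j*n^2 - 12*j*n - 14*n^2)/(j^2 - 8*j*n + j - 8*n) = (j^3 - 6*j^2*n + 2*j^2 - 7*j*n^2 - 12*j*n - 14*n^2)/(j^2 - 8*j*n + j - 8*n)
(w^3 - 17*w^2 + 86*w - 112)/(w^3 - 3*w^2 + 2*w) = (w^2 - 15*w + 56)/(w*(w - 1))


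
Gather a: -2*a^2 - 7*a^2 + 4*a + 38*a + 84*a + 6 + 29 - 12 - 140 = -9*a^2 + 126*a - 117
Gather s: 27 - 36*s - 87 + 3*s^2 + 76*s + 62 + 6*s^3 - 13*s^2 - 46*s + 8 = 6*s^3 - 10*s^2 - 6*s + 10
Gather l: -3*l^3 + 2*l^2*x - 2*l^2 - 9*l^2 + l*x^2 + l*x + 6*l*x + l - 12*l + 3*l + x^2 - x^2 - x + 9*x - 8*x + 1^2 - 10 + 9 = -3*l^3 + l^2*(2*x - 11) + l*(x^2 + 7*x - 8)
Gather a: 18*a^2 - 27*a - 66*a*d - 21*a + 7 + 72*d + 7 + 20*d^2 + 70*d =18*a^2 + a*(-66*d - 48) + 20*d^2 + 142*d + 14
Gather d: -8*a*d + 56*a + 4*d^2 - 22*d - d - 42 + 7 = 56*a + 4*d^2 + d*(-8*a - 23) - 35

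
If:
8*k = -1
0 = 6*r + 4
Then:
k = -1/8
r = -2/3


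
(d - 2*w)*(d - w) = d^2 - 3*d*w + 2*w^2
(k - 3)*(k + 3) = k^2 - 9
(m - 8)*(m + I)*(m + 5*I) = m^3 - 8*m^2 + 6*I*m^2 - 5*m - 48*I*m + 40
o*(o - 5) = o^2 - 5*o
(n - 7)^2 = n^2 - 14*n + 49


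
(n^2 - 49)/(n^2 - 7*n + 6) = (n^2 - 49)/(n^2 - 7*n + 6)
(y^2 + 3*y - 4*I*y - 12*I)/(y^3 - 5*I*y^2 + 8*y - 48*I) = (y + 3)/(y^2 - I*y + 12)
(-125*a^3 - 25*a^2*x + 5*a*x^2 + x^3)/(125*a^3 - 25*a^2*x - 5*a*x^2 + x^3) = (5*a + x)/(-5*a + x)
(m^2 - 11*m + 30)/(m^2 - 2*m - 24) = (m - 5)/(m + 4)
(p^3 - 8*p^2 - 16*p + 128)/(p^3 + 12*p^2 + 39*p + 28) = (p^2 - 12*p + 32)/(p^2 + 8*p + 7)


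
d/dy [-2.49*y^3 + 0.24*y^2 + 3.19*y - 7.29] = -7.47*y^2 + 0.48*y + 3.19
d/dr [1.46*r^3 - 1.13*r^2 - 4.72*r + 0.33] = 4.38*r^2 - 2.26*r - 4.72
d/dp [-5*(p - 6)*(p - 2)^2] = 5*(14 - 3*p)*(p - 2)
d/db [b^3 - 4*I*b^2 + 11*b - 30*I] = 3*b^2 - 8*I*b + 11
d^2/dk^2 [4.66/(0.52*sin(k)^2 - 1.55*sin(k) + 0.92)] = (-5.040256*sin(k)^4 + 11.26788*sin(k)^3 + 5.28210999999999*sin(k)^2 - 29.18092*sin(k) + 17.932612)/(0.52*sin(k)^2 - 1.55*sin(k) + 0.92)^3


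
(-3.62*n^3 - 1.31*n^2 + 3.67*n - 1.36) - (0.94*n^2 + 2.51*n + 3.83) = -3.62*n^3 - 2.25*n^2 + 1.16*n - 5.19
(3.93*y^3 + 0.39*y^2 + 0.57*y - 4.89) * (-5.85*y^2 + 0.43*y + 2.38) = -22.9905*y^5 - 0.5916*y^4 + 6.1866*y^3 + 29.7798*y^2 - 0.7461*y - 11.6382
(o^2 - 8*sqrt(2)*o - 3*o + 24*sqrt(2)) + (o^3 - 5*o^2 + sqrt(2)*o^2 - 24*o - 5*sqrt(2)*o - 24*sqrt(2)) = o^3 - 4*o^2 + sqrt(2)*o^2 - 27*o - 13*sqrt(2)*o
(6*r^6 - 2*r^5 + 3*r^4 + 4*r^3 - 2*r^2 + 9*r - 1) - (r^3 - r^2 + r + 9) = 6*r^6 - 2*r^5 + 3*r^4 + 3*r^3 - r^2 + 8*r - 10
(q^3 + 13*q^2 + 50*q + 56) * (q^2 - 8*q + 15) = q^5 + 5*q^4 - 39*q^3 - 149*q^2 + 302*q + 840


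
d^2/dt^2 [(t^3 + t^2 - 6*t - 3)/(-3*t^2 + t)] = 2*(50*t^3 + 81*t^2 - 27*t + 3)/(t^3*(27*t^3 - 27*t^2 + 9*t - 1))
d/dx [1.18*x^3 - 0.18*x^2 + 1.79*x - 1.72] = 3.54*x^2 - 0.36*x + 1.79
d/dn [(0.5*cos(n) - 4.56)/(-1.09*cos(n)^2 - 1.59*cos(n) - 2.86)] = (-0.545*cos(n)^2 + 9.9408*cos(n) + 8.6804)*sin(n)/(1.1881*cos(n)^4 + 3.4662*cos(n)^3 + 8.7629*cos(n)^2 + 9.0948*cos(n) + 8.1796)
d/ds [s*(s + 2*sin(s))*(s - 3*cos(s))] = s*(s + 2*sin(s))*(3*sin(s) + 1) + s*(s - 3*cos(s))*(2*cos(s) + 1) + (s + 2*sin(s))*(s - 3*cos(s))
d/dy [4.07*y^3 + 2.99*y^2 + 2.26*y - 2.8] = 12.21*y^2 + 5.98*y + 2.26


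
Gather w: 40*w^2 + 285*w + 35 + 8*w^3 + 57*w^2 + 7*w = 8*w^3 + 97*w^2 + 292*w + 35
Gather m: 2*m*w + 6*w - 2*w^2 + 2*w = 2*m*w - 2*w^2 + 8*w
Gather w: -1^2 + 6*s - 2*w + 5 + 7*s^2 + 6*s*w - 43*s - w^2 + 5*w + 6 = 7*s^2 - 37*s - w^2 + w*(6*s + 3) + 10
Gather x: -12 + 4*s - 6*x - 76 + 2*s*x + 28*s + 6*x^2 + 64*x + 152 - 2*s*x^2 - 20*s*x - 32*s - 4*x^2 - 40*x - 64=x^2*(2 - 2*s) + x*(18 - 18*s)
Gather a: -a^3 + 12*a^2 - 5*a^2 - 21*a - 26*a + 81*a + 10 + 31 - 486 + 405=-a^3 + 7*a^2 + 34*a - 40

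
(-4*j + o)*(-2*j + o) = 8*j^2 - 6*j*o + o^2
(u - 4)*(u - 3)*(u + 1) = u^3 - 6*u^2 + 5*u + 12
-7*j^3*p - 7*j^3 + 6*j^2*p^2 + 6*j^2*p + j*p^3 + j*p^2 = (-j + p)*(7*j + p)*(j*p + j)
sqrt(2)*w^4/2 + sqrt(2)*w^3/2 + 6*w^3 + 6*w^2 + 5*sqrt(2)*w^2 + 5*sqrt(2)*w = w*(w + sqrt(2))*(w + 5*sqrt(2))*(sqrt(2)*w/2 + sqrt(2)/2)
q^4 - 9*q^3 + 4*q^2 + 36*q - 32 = (q - 8)*(q - 2)*(q - 1)*(q + 2)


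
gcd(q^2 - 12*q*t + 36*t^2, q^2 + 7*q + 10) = 1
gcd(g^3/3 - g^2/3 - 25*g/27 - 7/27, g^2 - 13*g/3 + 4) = 1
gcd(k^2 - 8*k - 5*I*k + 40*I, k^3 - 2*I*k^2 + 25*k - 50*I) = k - 5*I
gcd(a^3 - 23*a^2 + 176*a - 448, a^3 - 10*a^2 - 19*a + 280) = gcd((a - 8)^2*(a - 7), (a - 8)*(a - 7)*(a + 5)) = a^2 - 15*a + 56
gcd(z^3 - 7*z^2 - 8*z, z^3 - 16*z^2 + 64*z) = z^2 - 8*z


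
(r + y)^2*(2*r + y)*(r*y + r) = 2*r^4*y + 2*r^4 + 5*r^3*y^2 + 5*r^3*y + 4*r^2*y^3 + 4*r^2*y^2 + r*y^4 + r*y^3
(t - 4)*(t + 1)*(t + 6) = t^3 + 3*t^2 - 22*t - 24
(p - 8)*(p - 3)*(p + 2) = p^3 - 9*p^2 + 2*p + 48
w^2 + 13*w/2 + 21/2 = (w + 3)*(w + 7/2)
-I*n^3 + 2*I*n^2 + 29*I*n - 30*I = (n - 6)*(n + 5)*(-I*n + I)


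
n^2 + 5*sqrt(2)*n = n*(n + 5*sqrt(2))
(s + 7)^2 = s^2 + 14*s + 49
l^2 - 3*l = l*(l - 3)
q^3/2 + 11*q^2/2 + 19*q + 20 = (q/2 + 1)*(q + 4)*(q + 5)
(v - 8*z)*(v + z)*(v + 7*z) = v^3 - 57*v*z^2 - 56*z^3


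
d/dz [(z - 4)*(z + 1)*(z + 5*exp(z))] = 5*z^2*exp(z) + 3*z^2 - 5*z*exp(z) - 6*z - 35*exp(z) - 4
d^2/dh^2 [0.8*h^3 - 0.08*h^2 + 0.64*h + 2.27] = 4.8*h - 0.16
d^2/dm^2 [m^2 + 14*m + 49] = 2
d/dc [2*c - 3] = 2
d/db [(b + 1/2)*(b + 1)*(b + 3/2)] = 3*b^2 + 6*b + 11/4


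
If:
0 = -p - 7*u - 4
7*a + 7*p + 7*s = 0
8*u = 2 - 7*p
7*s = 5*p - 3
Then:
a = -429/287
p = 46/41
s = 107/287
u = -30/41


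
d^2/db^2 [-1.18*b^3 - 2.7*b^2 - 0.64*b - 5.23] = -7.08*b - 5.4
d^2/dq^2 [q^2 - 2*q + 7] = 2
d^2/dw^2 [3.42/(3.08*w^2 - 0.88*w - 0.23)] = (64.886976*w^2 - 18.539136*w - 3.42*(6.16*w - 0.88)*(12.32*w - 1.76) - 4.845456)/(-3.08*w^2 + 0.88*w + 0.23)^3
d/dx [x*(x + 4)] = 2*x + 4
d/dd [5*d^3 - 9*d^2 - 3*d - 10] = 15*d^2 - 18*d - 3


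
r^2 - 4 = (r - 2)*(r + 2)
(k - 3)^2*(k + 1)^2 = k^4 - 4*k^3 - 2*k^2 + 12*k + 9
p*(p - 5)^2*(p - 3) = p^4 - 13*p^3 + 55*p^2 - 75*p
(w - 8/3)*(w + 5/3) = w^2 - w - 40/9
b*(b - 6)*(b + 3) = b^3 - 3*b^2 - 18*b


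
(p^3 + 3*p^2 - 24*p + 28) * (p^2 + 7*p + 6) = p^5 + 10*p^4 + 3*p^3 - 122*p^2 + 52*p + 168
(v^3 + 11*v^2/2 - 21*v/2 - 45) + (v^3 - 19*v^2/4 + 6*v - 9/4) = 2*v^3 + 3*v^2/4 - 9*v/2 - 189/4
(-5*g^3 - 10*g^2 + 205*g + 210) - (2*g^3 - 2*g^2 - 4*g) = -7*g^3 - 8*g^2 + 209*g + 210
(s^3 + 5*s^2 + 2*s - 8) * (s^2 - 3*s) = s^5 + 2*s^4 - 13*s^3 - 14*s^2 + 24*s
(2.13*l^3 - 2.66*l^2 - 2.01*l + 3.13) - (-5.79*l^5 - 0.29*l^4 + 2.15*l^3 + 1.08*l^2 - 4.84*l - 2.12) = 5.79*l^5 + 0.29*l^4 - 0.02*l^3 - 3.74*l^2 + 2.83*l + 5.25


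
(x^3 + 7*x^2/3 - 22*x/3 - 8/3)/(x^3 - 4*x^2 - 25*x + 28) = (3*x^2 - 5*x - 2)/(3*(x^2 - 8*x + 7))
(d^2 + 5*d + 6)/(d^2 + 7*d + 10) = (d + 3)/(d + 5)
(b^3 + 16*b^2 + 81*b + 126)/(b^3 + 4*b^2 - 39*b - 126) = (b + 6)/(b - 6)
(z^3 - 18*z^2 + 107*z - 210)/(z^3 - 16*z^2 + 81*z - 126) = (z - 5)/(z - 3)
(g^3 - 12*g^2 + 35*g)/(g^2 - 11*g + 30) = g*(g - 7)/(g - 6)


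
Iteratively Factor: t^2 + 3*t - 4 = (t - 1)*(t + 4)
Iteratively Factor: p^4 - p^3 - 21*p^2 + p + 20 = (p - 1)*(p^3 - 21*p - 20) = (p - 5)*(p - 1)*(p^2 + 5*p + 4) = (p - 5)*(p - 1)*(p + 1)*(p + 4)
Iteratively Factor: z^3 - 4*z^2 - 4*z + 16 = (z - 4)*(z^2 - 4) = (z - 4)*(z + 2)*(z - 2)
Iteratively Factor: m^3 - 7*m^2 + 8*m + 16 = (m + 1)*(m^2 - 8*m + 16) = (m - 4)*(m + 1)*(m - 4)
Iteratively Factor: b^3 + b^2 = (b)*(b^2 + b) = b^2*(b + 1)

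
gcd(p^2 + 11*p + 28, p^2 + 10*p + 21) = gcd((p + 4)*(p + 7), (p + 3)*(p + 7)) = p + 7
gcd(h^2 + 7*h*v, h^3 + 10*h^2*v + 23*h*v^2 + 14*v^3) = h + 7*v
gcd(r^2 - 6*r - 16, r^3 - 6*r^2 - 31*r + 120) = r - 8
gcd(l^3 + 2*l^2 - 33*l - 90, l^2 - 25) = l + 5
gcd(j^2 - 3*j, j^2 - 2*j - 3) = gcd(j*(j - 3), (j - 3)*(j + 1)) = j - 3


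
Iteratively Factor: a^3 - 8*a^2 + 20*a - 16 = (a - 2)*(a^2 - 6*a + 8) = (a - 2)^2*(a - 4)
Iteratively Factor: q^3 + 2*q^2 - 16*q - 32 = (q - 4)*(q^2 + 6*q + 8) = (q - 4)*(q + 4)*(q + 2)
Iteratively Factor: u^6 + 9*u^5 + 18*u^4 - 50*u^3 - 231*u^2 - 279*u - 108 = (u + 3)*(u^5 + 6*u^4 - 50*u^2 - 81*u - 36) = (u - 3)*(u + 3)*(u^4 + 9*u^3 + 27*u^2 + 31*u + 12) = (u - 3)*(u + 3)*(u + 4)*(u^3 + 5*u^2 + 7*u + 3) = (u - 3)*(u + 1)*(u + 3)*(u + 4)*(u^2 + 4*u + 3) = (u - 3)*(u + 1)*(u + 3)^2*(u + 4)*(u + 1)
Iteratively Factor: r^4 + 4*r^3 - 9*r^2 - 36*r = (r + 4)*(r^3 - 9*r) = (r - 3)*(r + 4)*(r^2 + 3*r) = (r - 3)*(r + 3)*(r + 4)*(r)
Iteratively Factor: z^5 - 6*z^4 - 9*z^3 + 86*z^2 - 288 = (z + 3)*(z^4 - 9*z^3 + 18*z^2 + 32*z - 96) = (z - 3)*(z + 3)*(z^3 - 6*z^2 + 32) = (z - 3)*(z + 2)*(z + 3)*(z^2 - 8*z + 16) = (z - 4)*(z - 3)*(z + 2)*(z + 3)*(z - 4)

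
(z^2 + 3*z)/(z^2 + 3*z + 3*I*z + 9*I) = z/(z + 3*I)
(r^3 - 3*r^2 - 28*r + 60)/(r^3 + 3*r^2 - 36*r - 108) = (r^2 + 3*r - 10)/(r^2 + 9*r + 18)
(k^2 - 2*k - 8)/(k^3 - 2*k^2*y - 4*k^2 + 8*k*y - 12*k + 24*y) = (4 - k)/(-k^2 + 2*k*y + 6*k - 12*y)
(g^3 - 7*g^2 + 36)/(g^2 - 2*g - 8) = (g^2 - 9*g + 18)/(g - 4)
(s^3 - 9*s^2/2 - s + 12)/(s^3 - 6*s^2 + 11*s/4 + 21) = 2*(s - 2)/(2*s - 7)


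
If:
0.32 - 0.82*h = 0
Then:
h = 0.39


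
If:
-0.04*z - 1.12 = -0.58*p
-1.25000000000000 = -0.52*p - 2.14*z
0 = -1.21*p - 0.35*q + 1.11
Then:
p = 1.94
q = -3.53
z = 0.11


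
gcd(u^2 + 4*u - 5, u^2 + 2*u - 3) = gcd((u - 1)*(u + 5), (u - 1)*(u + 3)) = u - 1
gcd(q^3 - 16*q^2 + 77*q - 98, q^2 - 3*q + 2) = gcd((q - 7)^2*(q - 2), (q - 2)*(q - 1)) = q - 2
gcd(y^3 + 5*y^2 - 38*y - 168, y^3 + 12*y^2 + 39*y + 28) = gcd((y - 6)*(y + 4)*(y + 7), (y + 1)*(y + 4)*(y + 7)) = y^2 + 11*y + 28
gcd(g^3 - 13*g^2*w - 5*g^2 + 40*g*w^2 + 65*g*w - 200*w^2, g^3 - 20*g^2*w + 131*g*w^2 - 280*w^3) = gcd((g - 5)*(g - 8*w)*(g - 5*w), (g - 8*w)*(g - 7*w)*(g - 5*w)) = g^2 - 13*g*w + 40*w^2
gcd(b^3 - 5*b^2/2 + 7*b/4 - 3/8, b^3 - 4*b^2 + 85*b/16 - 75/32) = b - 3/2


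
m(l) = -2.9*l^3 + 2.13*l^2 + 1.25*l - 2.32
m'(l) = -8.7*l^2 + 4.26*l + 1.25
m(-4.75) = 350.60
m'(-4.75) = -215.28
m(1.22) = -2.89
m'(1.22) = -6.50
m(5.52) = -418.29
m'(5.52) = -240.33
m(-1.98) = 26.07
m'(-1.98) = -41.29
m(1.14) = -2.42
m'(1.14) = -5.20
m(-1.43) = 8.73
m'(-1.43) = -22.63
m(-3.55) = 149.83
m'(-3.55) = -123.51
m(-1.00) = 1.46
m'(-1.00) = -11.71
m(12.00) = -4691.80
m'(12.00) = -1200.43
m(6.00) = -544.54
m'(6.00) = -286.39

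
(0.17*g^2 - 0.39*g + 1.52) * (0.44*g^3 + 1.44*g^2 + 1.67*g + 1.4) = 0.0748*g^5 + 0.0732*g^4 + 0.3911*g^3 + 1.7755*g^2 + 1.9924*g + 2.128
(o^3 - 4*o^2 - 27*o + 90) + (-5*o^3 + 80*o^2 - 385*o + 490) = -4*o^3 + 76*o^2 - 412*o + 580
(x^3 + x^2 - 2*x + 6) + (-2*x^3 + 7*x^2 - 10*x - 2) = -x^3 + 8*x^2 - 12*x + 4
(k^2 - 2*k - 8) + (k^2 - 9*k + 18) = 2*k^2 - 11*k + 10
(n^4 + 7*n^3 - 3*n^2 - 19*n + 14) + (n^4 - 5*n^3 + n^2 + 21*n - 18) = 2*n^4 + 2*n^3 - 2*n^2 + 2*n - 4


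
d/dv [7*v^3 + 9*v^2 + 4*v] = 21*v^2 + 18*v + 4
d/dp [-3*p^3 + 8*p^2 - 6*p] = -9*p^2 + 16*p - 6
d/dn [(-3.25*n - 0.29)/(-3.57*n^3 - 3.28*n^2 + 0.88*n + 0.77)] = (11.6025*n^3 + 10.66*n^2 - 2.86*n - (3.25*n + 0.29)*(10.71*n^2 + 6.56*n - 0.88) - 2.5025)/(3.57*n^3 + 3.28*n^2 - 0.88*n - 0.77)^2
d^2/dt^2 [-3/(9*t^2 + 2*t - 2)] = 6*(81*t^2 + 18*t - 4*(9*t + 1)^2 - 18)/(9*t^2 + 2*t - 2)^3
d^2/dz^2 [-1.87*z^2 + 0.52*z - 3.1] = -3.74000000000000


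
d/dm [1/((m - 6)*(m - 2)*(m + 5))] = (-(m - 6)*(m - 2) - (m - 6)*(m + 5) - (m - 2)*(m + 5))/((m - 6)^2*(m - 2)^2*(m + 5)^2)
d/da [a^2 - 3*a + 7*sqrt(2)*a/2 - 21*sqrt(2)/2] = 2*a - 3 + 7*sqrt(2)/2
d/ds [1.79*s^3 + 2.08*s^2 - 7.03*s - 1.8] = 5.37*s^2 + 4.16*s - 7.03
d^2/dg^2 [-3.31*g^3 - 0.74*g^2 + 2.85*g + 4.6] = -19.86*g - 1.48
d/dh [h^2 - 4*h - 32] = 2*h - 4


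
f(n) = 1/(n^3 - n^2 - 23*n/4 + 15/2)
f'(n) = (-3*n^2 + 2*n + 23/4)/(n^3 - n^2 - 23*n/4 + 15/2)^2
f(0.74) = 0.32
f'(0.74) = 0.58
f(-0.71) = 0.09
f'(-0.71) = 0.02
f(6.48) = 0.00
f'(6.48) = -0.00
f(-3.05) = -0.08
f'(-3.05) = -0.18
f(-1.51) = 0.10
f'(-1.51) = -0.04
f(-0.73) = 0.09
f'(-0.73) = 0.02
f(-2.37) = 0.45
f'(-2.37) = -3.28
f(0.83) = 0.38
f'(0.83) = 0.78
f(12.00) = 0.00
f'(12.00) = 0.00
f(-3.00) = -0.09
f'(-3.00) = -0.22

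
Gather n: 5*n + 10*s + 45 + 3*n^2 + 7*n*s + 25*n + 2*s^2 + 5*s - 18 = 3*n^2 + n*(7*s + 30) + 2*s^2 + 15*s + 27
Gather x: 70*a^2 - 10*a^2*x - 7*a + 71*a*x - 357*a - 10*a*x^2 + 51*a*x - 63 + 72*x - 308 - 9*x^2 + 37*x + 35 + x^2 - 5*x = 70*a^2 - 364*a + x^2*(-10*a - 8) + x*(-10*a^2 + 122*a + 104) - 336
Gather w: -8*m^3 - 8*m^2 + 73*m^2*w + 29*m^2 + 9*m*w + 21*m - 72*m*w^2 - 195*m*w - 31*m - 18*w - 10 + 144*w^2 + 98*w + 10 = -8*m^3 + 21*m^2 - 10*m + w^2*(144 - 72*m) + w*(73*m^2 - 186*m + 80)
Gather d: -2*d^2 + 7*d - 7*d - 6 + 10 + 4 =8 - 2*d^2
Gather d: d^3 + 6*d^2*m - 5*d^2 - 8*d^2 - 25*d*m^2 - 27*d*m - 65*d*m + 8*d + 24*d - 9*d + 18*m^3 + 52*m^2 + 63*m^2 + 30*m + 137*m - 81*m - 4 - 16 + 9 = d^3 + d^2*(6*m - 13) + d*(-25*m^2 - 92*m + 23) + 18*m^3 + 115*m^2 + 86*m - 11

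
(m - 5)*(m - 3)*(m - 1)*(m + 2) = m^4 - 7*m^3 + 5*m^2 + 31*m - 30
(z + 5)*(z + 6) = z^2 + 11*z + 30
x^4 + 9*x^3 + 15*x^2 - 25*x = x*(x - 1)*(x + 5)^2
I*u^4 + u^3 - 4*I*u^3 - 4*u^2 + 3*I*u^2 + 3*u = u*(u - 3)*(u - 1)*(I*u + 1)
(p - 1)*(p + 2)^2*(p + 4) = p^4 + 7*p^3 + 12*p^2 - 4*p - 16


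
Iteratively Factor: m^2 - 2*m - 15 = (m - 5)*(m + 3)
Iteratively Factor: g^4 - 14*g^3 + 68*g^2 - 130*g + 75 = (g - 5)*(g^3 - 9*g^2 + 23*g - 15) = (g - 5)*(g - 1)*(g^2 - 8*g + 15) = (g - 5)*(g - 3)*(g - 1)*(g - 5)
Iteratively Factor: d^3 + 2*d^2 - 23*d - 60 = (d + 4)*(d^2 - 2*d - 15) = (d + 3)*(d + 4)*(d - 5)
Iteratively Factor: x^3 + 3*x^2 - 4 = (x + 2)*(x^2 + x - 2) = (x + 2)^2*(x - 1)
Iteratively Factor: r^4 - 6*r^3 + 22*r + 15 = (r + 1)*(r^3 - 7*r^2 + 7*r + 15) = (r - 5)*(r + 1)*(r^2 - 2*r - 3) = (r - 5)*(r - 3)*(r + 1)*(r + 1)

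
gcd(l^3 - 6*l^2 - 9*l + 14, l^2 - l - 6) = l + 2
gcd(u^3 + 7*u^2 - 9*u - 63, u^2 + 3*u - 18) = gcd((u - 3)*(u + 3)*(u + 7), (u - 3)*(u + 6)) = u - 3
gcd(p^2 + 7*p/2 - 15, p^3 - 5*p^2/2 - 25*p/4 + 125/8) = p - 5/2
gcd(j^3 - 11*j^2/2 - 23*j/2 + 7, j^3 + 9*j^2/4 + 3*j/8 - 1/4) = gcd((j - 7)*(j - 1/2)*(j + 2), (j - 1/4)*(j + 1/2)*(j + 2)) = j + 2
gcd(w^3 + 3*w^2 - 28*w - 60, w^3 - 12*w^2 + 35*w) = w - 5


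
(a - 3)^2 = a^2 - 6*a + 9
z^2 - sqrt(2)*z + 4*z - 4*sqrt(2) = (z + 4)*(z - sqrt(2))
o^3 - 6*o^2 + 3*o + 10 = (o - 5)*(o - 2)*(o + 1)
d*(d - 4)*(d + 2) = d^3 - 2*d^2 - 8*d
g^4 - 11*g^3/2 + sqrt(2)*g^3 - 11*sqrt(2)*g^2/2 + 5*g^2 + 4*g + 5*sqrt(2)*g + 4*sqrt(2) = (g - 4)*(g - 2)*(g + 1/2)*(g + sqrt(2))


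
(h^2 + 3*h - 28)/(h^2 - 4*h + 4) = (h^2 + 3*h - 28)/(h^2 - 4*h + 4)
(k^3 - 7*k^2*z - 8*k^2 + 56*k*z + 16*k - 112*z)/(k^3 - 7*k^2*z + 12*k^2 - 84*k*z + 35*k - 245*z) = (k^2 - 8*k + 16)/(k^2 + 12*k + 35)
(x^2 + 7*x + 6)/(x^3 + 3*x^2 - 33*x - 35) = (x + 6)/(x^2 + 2*x - 35)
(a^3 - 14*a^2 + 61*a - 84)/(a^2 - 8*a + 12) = (a^3 - 14*a^2 + 61*a - 84)/(a^2 - 8*a + 12)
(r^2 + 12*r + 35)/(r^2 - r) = (r^2 + 12*r + 35)/(r*(r - 1))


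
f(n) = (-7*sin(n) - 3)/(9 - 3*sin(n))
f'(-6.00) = -1.04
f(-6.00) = -0.61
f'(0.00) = -0.89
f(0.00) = -0.33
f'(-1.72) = 0.07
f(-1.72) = 0.33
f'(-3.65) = 1.11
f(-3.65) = -0.85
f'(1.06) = -0.86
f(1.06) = -1.43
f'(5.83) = -0.61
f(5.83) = 0.01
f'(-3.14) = 0.89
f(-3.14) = -0.33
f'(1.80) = 0.44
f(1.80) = -1.62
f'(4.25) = 0.24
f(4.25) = 0.28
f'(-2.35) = 0.41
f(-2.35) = 0.18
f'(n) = -7*cos(n)/(9 - 3*sin(n)) + 3*(-7*sin(n) - 3)*cos(n)/(9 - 3*sin(n))^2 = -8*cos(n)/(sin(n) - 3)^2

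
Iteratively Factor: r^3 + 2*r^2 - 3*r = (r)*(r^2 + 2*r - 3) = r*(r + 3)*(r - 1)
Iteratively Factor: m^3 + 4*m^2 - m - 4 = (m + 4)*(m^2 - 1) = (m + 1)*(m + 4)*(m - 1)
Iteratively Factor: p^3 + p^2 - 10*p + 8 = (p + 4)*(p^2 - 3*p + 2) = (p - 1)*(p + 4)*(p - 2)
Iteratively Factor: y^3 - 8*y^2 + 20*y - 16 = (y - 4)*(y^2 - 4*y + 4) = (y - 4)*(y - 2)*(y - 2)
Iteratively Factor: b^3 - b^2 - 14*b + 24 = (b + 4)*(b^2 - 5*b + 6) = (b - 2)*(b + 4)*(b - 3)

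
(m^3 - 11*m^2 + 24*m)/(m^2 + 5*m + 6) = m*(m^2 - 11*m + 24)/(m^2 + 5*m + 6)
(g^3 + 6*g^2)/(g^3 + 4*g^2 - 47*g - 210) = g^2/(g^2 - 2*g - 35)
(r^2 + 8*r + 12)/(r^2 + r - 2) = (r + 6)/(r - 1)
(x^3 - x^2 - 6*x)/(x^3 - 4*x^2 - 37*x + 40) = x*(x^2 - x - 6)/(x^3 - 4*x^2 - 37*x + 40)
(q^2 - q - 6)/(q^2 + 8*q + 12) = (q - 3)/(q + 6)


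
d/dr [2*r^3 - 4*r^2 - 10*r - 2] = 6*r^2 - 8*r - 10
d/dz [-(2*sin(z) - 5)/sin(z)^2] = 2*(sin(z) - 5)*cos(z)/sin(z)^3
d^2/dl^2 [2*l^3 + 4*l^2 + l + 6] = 12*l + 8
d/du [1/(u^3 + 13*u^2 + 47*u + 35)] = (-3*u^2 - 26*u - 47)/(u^3 + 13*u^2 + 47*u + 35)^2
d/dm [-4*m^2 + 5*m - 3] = 5 - 8*m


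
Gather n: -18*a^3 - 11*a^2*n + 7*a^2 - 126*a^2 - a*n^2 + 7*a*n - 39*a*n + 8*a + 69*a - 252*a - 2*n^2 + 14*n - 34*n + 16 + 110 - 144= -18*a^3 - 119*a^2 - 175*a + n^2*(-a - 2) + n*(-11*a^2 - 32*a - 20) - 18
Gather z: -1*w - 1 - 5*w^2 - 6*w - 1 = -5*w^2 - 7*w - 2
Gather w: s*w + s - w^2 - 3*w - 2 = s - w^2 + w*(s - 3) - 2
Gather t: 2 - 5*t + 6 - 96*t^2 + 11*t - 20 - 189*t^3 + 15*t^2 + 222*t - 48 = -189*t^3 - 81*t^2 + 228*t - 60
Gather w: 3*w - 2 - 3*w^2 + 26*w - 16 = -3*w^2 + 29*w - 18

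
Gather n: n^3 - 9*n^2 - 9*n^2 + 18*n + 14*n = n^3 - 18*n^2 + 32*n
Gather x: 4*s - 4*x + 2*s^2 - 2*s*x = 2*s^2 + 4*s + x*(-2*s - 4)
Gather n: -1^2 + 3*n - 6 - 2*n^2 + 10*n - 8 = -2*n^2 + 13*n - 15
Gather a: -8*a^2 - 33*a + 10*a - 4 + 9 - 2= -8*a^2 - 23*a + 3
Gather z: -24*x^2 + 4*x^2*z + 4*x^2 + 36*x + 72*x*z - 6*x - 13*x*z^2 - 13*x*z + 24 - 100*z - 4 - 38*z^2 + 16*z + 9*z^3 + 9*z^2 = -20*x^2 + 30*x + 9*z^3 + z^2*(-13*x - 29) + z*(4*x^2 + 59*x - 84) + 20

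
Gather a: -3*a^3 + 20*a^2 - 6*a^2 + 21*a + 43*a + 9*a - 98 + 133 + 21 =-3*a^3 + 14*a^2 + 73*a + 56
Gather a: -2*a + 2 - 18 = -2*a - 16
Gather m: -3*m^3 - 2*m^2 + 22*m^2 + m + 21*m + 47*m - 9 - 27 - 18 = -3*m^3 + 20*m^2 + 69*m - 54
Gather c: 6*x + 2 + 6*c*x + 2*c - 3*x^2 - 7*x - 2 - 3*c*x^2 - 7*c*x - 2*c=c*(-3*x^2 - x) - 3*x^2 - x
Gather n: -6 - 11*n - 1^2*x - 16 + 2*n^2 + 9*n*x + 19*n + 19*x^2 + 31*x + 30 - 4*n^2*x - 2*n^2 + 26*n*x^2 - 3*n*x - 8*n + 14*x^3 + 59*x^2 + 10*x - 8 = -4*n^2*x + n*(26*x^2 + 6*x) + 14*x^3 + 78*x^2 + 40*x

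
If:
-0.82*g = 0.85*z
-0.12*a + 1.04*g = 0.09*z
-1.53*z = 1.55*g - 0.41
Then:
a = 52.03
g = 5.54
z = -5.34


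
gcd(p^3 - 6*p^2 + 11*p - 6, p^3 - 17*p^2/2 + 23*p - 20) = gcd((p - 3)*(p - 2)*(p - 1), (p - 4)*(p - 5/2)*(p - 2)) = p - 2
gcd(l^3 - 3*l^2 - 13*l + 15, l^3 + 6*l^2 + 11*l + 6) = l + 3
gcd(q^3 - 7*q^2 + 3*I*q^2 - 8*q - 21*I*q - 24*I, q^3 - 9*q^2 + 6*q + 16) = q^2 - 7*q - 8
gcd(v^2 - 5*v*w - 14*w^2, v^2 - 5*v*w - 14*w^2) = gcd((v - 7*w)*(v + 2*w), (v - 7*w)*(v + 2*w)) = v^2 - 5*v*w - 14*w^2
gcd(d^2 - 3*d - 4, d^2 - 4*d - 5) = d + 1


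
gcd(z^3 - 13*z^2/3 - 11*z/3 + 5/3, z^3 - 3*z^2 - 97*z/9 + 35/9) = z^2 - 16*z/3 + 5/3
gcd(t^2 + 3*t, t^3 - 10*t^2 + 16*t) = t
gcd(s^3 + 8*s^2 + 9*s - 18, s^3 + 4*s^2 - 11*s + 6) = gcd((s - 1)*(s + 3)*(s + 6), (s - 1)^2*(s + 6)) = s^2 + 5*s - 6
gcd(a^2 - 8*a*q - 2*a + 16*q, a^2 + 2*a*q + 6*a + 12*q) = 1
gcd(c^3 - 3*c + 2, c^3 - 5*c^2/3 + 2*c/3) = c - 1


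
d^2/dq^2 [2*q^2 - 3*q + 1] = 4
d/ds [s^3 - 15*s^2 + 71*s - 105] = 3*s^2 - 30*s + 71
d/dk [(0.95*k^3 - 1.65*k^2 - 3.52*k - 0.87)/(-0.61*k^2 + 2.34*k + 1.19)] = (-0.5795*k^4 + 4.446*k^3 - 2.6167*k^2 - 4.9884*k - 2.153)/(0.3721*k^4 - 2.8548*k^3 + 4.0238*k^2 + 5.5692*k + 1.4161)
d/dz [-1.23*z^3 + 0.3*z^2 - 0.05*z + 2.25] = -3.69*z^2 + 0.6*z - 0.05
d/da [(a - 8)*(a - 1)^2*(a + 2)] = 4*a^3 - 24*a^2 - 6*a + 26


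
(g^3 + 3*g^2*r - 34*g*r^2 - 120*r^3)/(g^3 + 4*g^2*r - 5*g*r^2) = (-g^2 + 2*g*r + 24*r^2)/(g*(-g + r))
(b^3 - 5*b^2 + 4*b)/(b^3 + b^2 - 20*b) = (b - 1)/(b + 5)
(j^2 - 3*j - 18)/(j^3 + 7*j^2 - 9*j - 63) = (j - 6)/(j^2 + 4*j - 21)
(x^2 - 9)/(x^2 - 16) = (x^2 - 9)/(x^2 - 16)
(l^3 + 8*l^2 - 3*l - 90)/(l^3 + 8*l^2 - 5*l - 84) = (l^2 + 11*l + 30)/(l^2 + 11*l + 28)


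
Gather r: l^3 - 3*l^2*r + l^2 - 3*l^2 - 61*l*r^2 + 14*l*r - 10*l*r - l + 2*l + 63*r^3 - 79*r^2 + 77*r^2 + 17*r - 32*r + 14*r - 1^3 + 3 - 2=l^3 - 2*l^2 + l + 63*r^3 + r^2*(-61*l - 2) + r*(-3*l^2 + 4*l - 1)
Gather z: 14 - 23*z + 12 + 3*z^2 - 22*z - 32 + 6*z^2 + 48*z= 9*z^2 + 3*z - 6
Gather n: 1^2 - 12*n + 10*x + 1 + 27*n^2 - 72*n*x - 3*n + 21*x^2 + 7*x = 27*n^2 + n*(-72*x - 15) + 21*x^2 + 17*x + 2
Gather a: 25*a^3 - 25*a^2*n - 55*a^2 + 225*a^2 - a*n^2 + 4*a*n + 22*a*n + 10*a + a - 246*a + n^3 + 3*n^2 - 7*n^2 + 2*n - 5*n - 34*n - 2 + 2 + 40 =25*a^3 + a^2*(170 - 25*n) + a*(-n^2 + 26*n - 235) + n^3 - 4*n^2 - 37*n + 40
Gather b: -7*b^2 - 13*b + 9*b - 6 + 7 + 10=-7*b^2 - 4*b + 11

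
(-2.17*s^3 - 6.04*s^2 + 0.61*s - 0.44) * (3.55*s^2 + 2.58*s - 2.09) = -7.7035*s^5 - 27.0406*s^4 - 8.8824*s^3 + 12.6354*s^2 - 2.4101*s + 0.9196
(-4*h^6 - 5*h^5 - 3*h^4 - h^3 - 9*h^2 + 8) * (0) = 0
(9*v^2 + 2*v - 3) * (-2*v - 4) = -18*v^3 - 40*v^2 - 2*v + 12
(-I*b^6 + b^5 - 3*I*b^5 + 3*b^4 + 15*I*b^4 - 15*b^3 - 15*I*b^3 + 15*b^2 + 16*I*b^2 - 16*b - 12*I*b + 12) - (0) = -I*b^6 + b^5 - 3*I*b^5 + 3*b^4 + 15*I*b^4 - 15*b^3 - 15*I*b^3 + 15*b^2 + 16*I*b^2 - 16*b - 12*I*b + 12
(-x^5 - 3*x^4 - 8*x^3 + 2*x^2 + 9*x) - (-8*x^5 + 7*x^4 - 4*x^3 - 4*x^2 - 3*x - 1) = 7*x^5 - 10*x^4 - 4*x^3 + 6*x^2 + 12*x + 1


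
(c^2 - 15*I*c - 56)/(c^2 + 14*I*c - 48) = (c^2 - 15*I*c - 56)/(c^2 + 14*I*c - 48)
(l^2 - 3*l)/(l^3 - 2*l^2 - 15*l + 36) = l/(l^2 + l - 12)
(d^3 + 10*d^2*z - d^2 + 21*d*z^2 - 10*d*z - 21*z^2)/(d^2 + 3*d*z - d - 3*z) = d + 7*z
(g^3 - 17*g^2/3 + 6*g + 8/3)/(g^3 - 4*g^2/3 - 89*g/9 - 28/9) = 3*(g - 2)/(3*g + 7)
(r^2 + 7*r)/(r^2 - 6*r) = (r + 7)/(r - 6)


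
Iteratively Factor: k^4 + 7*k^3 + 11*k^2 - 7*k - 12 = (k + 3)*(k^3 + 4*k^2 - k - 4) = (k + 3)*(k + 4)*(k^2 - 1) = (k - 1)*(k + 3)*(k + 4)*(k + 1)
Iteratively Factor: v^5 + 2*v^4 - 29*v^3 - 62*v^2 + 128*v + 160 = (v + 4)*(v^4 - 2*v^3 - 21*v^2 + 22*v + 40) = (v + 1)*(v + 4)*(v^3 - 3*v^2 - 18*v + 40) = (v + 1)*(v + 4)^2*(v^2 - 7*v + 10) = (v - 5)*(v + 1)*(v + 4)^2*(v - 2)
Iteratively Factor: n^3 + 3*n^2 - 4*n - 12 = (n + 3)*(n^2 - 4) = (n + 2)*(n + 3)*(n - 2)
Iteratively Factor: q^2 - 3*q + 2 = (q - 2)*(q - 1)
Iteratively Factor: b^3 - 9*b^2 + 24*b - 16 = (b - 4)*(b^2 - 5*b + 4) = (b - 4)^2*(b - 1)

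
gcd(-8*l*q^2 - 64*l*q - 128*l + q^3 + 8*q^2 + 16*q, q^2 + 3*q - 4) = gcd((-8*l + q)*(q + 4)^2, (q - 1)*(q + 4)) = q + 4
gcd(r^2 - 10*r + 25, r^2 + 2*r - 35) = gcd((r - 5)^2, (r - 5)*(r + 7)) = r - 5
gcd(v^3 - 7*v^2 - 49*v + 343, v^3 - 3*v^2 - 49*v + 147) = v^2 - 49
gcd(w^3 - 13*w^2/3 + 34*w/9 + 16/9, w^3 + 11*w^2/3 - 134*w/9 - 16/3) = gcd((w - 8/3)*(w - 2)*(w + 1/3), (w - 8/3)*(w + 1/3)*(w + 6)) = w^2 - 7*w/3 - 8/9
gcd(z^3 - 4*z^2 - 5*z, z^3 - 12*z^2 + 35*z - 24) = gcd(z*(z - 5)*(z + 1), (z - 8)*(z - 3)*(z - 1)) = 1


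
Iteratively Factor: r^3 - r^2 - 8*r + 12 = (r - 2)*(r^2 + r - 6) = (r - 2)^2*(r + 3)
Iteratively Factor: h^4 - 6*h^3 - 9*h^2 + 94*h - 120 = (h - 2)*(h^3 - 4*h^2 - 17*h + 60) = (h - 5)*(h - 2)*(h^2 + h - 12) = (h - 5)*(h - 2)*(h + 4)*(h - 3)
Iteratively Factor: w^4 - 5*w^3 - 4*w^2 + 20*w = (w - 2)*(w^3 - 3*w^2 - 10*w) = (w - 2)*(w + 2)*(w^2 - 5*w) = w*(w - 2)*(w + 2)*(w - 5)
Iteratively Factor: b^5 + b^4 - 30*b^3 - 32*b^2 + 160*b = (b)*(b^4 + b^3 - 30*b^2 - 32*b + 160) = b*(b - 5)*(b^3 + 6*b^2 - 32) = b*(b - 5)*(b + 4)*(b^2 + 2*b - 8) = b*(b - 5)*(b + 4)^2*(b - 2)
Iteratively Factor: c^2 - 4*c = (c)*(c - 4)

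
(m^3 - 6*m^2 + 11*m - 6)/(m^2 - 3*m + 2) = m - 3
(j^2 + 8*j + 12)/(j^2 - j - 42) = (j + 2)/(j - 7)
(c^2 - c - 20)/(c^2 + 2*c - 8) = (c - 5)/(c - 2)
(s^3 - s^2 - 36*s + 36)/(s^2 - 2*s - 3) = (-s^3 + s^2 + 36*s - 36)/(-s^2 + 2*s + 3)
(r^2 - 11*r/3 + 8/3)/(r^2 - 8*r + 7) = (r - 8/3)/(r - 7)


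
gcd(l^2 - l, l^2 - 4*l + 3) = l - 1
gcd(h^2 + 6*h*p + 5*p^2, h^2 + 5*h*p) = h + 5*p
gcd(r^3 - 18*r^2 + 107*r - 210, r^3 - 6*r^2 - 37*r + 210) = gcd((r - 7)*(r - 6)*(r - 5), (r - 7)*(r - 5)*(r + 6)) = r^2 - 12*r + 35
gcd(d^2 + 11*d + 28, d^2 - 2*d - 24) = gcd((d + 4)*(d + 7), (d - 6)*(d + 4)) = d + 4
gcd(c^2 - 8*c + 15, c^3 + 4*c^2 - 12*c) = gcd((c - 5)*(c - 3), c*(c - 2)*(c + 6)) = 1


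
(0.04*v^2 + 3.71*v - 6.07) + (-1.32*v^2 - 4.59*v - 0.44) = -1.28*v^2 - 0.88*v - 6.51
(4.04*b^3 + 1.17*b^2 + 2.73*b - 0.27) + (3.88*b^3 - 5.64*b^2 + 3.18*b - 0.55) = 7.92*b^3 - 4.47*b^2 + 5.91*b - 0.82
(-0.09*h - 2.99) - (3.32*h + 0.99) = -3.41*h - 3.98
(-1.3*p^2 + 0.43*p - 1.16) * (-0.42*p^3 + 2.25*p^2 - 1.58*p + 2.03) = 0.546*p^5 - 3.1056*p^4 + 3.5087*p^3 - 5.9284*p^2 + 2.7057*p - 2.3548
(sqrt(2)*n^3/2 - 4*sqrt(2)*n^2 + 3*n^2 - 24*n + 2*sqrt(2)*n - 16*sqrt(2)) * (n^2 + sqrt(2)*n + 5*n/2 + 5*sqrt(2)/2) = sqrt(2)*n^5/2 - 11*sqrt(2)*n^4/4 + 4*n^4 - 22*n^3 - 5*sqrt(2)*n^3 - 76*n^2 - 55*sqrt(2)*n^2/2 - 100*sqrt(2)*n - 22*n - 80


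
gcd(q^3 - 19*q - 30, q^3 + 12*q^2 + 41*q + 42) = q^2 + 5*q + 6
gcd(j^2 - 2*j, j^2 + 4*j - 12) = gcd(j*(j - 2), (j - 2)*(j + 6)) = j - 2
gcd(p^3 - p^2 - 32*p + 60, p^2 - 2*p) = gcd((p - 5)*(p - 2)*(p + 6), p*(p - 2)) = p - 2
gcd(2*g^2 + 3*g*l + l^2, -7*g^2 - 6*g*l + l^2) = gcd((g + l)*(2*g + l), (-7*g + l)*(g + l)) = g + l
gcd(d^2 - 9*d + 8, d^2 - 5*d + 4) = d - 1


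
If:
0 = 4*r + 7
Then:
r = -7/4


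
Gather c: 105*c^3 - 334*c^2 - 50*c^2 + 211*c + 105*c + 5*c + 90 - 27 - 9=105*c^3 - 384*c^2 + 321*c + 54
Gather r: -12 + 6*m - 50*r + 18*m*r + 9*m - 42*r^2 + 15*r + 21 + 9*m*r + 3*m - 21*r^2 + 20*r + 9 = 18*m - 63*r^2 + r*(27*m - 15) + 18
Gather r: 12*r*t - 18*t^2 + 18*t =12*r*t - 18*t^2 + 18*t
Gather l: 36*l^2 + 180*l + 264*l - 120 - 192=36*l^2 + 444*l - 312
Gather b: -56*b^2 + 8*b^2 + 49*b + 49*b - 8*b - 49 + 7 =-48*b^2 + 90*b - 42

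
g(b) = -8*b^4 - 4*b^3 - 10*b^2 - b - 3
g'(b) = -32*b^3 - 12*b^2 - 20*b - 1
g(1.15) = -37.45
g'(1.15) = -88.54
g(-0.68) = -7.40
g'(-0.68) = 17.11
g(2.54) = -468.59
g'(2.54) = -653.61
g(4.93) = -5456.10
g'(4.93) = -4225.60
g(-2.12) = -169.31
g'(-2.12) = 292.37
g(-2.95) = -590.25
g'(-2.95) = 775.09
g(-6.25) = -11617.84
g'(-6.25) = 7467.75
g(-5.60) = -7476.13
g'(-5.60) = 5354.39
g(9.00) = -56226.00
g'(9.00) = -24481.00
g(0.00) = -3.00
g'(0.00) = -1.00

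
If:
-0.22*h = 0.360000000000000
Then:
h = -1.64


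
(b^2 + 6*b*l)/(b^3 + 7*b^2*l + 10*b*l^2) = (b + 6*l)/(b^2 + 7*b*l + 10*l^2)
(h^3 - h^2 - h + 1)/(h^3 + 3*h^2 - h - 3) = (h - 1)/(h + 3)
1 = 1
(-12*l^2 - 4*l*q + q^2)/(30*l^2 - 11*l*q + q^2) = (2*l + q)/(-5*l + q)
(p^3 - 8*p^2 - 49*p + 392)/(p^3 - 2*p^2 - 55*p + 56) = (p - 7)/(p - 1)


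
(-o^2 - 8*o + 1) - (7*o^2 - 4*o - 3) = -8*o^2 - 4*o + 4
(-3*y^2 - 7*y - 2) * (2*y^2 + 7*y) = -6*y^4 - 35*y^3 - 53*y^2 - 14*y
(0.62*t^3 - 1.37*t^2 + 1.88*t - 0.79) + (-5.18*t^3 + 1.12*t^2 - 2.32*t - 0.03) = -4.56*t^3 - 0.25*t^2 - 0.44*t - 0.82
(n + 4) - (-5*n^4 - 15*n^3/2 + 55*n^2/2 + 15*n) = 5*n^4 + 15*n^3/2 - 55*n^2/2 - 14*n + 4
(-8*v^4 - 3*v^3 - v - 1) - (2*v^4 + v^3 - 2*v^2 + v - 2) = -10*v^4 - 4*v^3 + 2*v^2 - 2*v + 1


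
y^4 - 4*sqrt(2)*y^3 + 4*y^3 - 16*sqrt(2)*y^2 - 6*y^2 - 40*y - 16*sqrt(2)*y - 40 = (y + 2)^2*(y - 5*sqrt(2))*(y + sqrt(2))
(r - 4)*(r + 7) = r^2 + 3*r - 28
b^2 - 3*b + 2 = (b - 2)*(b - 1)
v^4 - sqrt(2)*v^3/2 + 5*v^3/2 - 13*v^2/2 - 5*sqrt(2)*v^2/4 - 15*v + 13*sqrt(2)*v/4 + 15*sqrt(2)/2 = (v - 5/2)*(v + 2)*(v + 3)*(v - sqrt(2)/2)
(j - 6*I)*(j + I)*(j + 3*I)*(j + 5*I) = j^4 + 3*I*j^3 + 31*j^2 + 123*I*j - 90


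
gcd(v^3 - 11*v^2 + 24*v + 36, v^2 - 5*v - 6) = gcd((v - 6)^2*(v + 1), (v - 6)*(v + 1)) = v^2 - 5*v - 6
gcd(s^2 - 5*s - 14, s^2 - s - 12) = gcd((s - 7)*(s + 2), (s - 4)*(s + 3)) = 1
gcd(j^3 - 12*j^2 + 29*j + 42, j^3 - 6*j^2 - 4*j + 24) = j - 6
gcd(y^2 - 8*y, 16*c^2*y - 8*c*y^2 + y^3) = y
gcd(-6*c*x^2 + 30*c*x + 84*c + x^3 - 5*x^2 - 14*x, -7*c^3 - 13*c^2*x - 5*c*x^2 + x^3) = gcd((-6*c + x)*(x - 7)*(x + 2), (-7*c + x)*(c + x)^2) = 1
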